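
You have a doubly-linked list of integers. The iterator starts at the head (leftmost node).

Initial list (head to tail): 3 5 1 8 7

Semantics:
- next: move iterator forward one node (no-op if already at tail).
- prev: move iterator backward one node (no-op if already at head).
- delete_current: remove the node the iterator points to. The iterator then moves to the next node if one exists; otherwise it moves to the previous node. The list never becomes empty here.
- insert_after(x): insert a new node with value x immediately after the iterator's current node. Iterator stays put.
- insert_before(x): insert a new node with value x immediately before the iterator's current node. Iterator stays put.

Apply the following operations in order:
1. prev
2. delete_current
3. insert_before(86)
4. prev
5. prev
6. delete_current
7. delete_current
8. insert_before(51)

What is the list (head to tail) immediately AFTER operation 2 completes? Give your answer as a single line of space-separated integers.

Answer: 5 1 8 7

Derivation:
After 1 (prev): list=[3, 5, 1, 8, 7] cursor@3
After 2 (delete_current): list=[5, 1, 8, 7] cursor@5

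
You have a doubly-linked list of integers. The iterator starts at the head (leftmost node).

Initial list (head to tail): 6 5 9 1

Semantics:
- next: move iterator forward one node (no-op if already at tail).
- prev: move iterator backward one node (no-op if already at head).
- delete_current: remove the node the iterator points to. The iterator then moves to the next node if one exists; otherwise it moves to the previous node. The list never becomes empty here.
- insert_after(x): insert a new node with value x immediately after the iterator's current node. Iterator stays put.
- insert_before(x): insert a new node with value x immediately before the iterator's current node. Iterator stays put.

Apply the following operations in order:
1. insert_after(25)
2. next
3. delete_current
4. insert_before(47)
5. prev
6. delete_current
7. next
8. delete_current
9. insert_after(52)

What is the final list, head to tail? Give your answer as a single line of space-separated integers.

After 1 (insert_after(25)): list=[6, 25, 5, 9, 1] cursor@6
After 2 (next): list=[6, 25, 5, 9, 1] cursor@25
After 3 (delete_current): list=[6, 5, 9, 1] cursor@5
After 4 (insert_before(47)): list=[6, 47, 5, 9, 1] cursor@5
After 5 (prev): list=[6, 47, 5, 9, 1] cursor@47
After 6 (delete_current): list=[6, 5, 9, 1] cursor@5
After 7 (next): list=[6, 5, 9, 1] cursor@9
After 8 (delete_current): list=[6, 5, 1] cursor@1
After 9 (insert_after(52)): list=[6, 5, 1, 52] cursor@1

Answer: 6 5 1 52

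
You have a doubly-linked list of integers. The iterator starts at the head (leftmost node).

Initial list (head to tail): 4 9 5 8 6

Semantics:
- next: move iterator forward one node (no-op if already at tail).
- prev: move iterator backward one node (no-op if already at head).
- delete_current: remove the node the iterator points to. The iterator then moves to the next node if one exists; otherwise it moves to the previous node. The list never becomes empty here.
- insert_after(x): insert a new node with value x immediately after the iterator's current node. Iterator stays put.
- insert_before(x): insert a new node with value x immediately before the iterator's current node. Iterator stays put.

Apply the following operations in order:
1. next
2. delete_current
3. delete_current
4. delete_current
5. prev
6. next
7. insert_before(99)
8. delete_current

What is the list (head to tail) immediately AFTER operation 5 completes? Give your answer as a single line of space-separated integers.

After 1 (next): list=[4, 9, 5, 8, 6] cursor@9
After 2 (delete_current): list=[4, 5, 8, 6] cursor@5
After 3 (delete_current): list=[4, 8, 6] cursor@8
After 4 (delete_current): list=[4, 6] cursor@6
After 5 (prev): list=[4, 6] cursor@4

Answer: 4 6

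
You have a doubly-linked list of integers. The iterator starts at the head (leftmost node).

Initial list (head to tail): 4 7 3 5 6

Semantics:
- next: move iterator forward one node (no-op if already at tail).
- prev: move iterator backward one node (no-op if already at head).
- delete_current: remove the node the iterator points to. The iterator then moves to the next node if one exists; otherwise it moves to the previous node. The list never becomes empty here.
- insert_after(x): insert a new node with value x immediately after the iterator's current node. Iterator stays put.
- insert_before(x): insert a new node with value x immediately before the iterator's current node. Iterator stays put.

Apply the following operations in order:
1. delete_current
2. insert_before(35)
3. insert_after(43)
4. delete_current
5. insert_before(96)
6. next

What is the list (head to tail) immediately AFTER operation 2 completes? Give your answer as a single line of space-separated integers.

Answer: 35 7 3 5 6

Derivation:
After 1 (delete_current): list=[7, 3, 5, 6] cursor@7
After 2 (insert_before(35)): list=[35, 7, 3, 5, 6] cursor@7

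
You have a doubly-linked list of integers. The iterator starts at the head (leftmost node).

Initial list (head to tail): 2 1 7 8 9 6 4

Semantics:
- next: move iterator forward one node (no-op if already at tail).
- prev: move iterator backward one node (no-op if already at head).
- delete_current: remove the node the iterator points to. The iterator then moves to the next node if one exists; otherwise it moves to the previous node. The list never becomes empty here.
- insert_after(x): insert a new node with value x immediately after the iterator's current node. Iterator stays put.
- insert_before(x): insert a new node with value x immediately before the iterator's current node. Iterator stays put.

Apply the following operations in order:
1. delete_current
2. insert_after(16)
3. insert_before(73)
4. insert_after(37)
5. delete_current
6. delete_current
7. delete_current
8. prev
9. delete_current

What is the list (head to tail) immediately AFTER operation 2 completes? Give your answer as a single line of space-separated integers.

After 1 (delete_current): list=[1, 7, 8, 9, 6, 4] cursor@1
After 2 (insert_after(16)): list=[1, 16, 7, 8, 9, 6, 4] cursor@1

Answer: 1 16 7 8 9 6 4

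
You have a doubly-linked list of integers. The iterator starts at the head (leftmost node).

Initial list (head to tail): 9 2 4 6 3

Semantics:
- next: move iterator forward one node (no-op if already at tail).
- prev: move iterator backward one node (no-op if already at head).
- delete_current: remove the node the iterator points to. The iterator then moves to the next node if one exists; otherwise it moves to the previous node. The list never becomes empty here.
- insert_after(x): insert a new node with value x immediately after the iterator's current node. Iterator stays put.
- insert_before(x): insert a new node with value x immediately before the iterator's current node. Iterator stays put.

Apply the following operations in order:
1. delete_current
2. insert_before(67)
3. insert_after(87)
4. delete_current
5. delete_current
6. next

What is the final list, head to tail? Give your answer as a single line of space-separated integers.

After 1 (delete_current): list=[2, 4, 6, 3] cursor@2
After 2 (insert_before(67)): list=[67, 2, 4, 6, 3] cursor@2
After 3 (insert_after(87)): list=[67, 2, 87, 4, 6, 3] cursor@2
After 4 (delete_current): list=[67, 87, 4, 6, 3] cursor@87
After 5 (delete_current): list=[67, 4, 6, 3] cursor@4
After 6 (next): list=[67, 4, 6, 3] cursor@6

Answer: 67 4 6 3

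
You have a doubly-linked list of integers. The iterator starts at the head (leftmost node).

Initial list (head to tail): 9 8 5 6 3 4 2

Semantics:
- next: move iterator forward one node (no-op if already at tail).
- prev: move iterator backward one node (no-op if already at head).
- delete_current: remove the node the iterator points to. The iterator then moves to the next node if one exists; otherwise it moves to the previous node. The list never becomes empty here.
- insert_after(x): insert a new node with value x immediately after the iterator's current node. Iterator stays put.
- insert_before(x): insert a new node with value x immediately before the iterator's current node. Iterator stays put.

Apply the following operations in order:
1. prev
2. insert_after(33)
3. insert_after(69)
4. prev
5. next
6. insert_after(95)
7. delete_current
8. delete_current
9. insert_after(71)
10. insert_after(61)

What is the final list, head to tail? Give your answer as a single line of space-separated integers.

After 1 (prev): list=[9, 8, 5, 6, 3, 4, 2] cursor@9
After 2 (insert_after(33)): list=[9, 33, 8, 5, 6, 3, 4, 2] cursor@9
After 3 (insert_after(69)): list=[9, 69, 33, 8, 5, 6, 3, 4, 2] cursor@9
After 4 (prev): list=[9, 69, 33, 8, 5, 6, 3, 4, 2] cursor@9
After 5 (next): list=[9, 69, 33, 8, 5, 6, 3, 4, 2] cursor@69
After 6 (insert_after(95)): list=[9, 69, 95, 33, 8, 5, 6, 3, 4, 2] cursor@69
After 7 (delete_current): list=[9, 95, 33, 8, 5, 6, 3, 4, 2] cursor@95
After 8 (delete_current): list=[9, 33, 8, 5, 6, 3, 4, 2] cursor@33
After 9 (insert_after(71)): list=[9, 33, 71, 8, 5, 6, 3, 4, 2] cursor@33
After 10 (insert_after(61)): list=[9, 33, 61, 71, 8, 5, 6, 3, 4, 2] cursor@33

Answer: 9 33 61 71 8 5 6 3 4 2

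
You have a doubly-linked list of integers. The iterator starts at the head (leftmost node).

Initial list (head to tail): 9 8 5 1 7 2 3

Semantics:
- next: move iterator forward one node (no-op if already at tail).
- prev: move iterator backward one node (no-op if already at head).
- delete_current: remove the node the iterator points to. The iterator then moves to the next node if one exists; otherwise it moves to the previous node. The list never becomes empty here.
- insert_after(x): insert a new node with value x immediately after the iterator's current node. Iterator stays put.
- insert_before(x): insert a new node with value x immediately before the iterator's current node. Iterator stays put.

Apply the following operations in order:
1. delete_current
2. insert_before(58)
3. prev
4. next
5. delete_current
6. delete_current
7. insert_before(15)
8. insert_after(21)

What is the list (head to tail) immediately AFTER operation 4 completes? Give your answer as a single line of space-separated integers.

After 1 (delete_current): list=[8, 5, 1, 7, 2, 3] cursor@8
After 2 (insert_before(58)): list=[58, 8, 5, 1, 7, 2, 3] cursor@8
After 3 (prev): list=[58, 8, 5, 1, 7, 2, 3] cursor@58
After 4 (next): list=[58, 8, 5, 1, 7, 2, 3] cursor@8

Answer: 58 8 5 1 7 2 3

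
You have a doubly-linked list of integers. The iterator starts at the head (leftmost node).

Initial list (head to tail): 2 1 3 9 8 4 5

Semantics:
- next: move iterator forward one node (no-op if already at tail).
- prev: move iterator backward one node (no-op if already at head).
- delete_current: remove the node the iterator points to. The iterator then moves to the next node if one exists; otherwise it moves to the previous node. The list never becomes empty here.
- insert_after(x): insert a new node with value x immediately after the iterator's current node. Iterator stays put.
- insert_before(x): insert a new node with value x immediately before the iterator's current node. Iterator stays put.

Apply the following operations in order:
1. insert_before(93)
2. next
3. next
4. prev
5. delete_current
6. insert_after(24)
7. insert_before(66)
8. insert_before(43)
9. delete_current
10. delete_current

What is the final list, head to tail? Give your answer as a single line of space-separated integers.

Answer: 93 2 66 43 9 8 4 5

Derivation:
After 1 (insert_before(93)): list=[93, 2, 1, 3, 9, 8, 4, 5] cursor@2
After 2 (next): list=[93, 2, 1, 3, 9, 8, 4, 5] cursor@1
After 3 (next): list=[93, 2, 1, 3, 9, 8, 4, 5] cursor@3
After 4 (prev): list=[93, 2, 1, 3, 9, 8, 4, 5] cursor@1
After 5 (delete_current): list=[93, 2, 3, 9, 8, 4, 5] cursor@3
After 6 (insert_after(24)): list=[93, 2, 3, 24, 9, 8, 4, 5] cursor@3
After 7 (insert_before(66)): list=[93, 2, 66, 3, 24, 9, 8, 4, 5] cursor@3
After 8 (insert_before(43)): list=[93, 2, 66, 43, 3, 24, 9, 8, 4, 5] cursor@3
After 9 (delete_current): list=[93, 2, 66, 43, 24, 9, 8, 4, 5] cursor@24
After 10 (delete_current): list=[93, 2, 66, 43, 9, 8, 4, 5] cursor@9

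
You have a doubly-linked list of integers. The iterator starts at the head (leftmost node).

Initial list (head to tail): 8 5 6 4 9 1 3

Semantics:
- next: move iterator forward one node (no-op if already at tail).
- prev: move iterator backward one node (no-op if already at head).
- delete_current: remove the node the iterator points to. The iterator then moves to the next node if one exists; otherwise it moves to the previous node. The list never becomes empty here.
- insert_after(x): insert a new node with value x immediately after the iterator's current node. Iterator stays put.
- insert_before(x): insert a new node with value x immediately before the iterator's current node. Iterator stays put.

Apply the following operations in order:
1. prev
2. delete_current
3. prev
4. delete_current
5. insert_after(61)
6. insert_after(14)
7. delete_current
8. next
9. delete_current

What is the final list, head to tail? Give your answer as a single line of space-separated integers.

Answer: 14 4 9 1 3

Derivation:
After 1 (prev): list=[8, 5, 6, 4, 9, 1, 3] cursor@8
After 2 (delete_current): list=[5, 6, 4, 9, 1, 3] cursor@5
After 3 (prev): list=[5, 6, 4, 9, 1, 3] cursor@5
After 4 (delete_current): list=[6, 4, 9, 1, 3] cursor@6
After 5 (insert_after(61)): list=[6, 61, 4, 9, 1, 3] cursor@6
After 6 (insert_after(14)): list=[6, 14, 61, 4, 9, 1, 3] cursor@6
After 7 (delete_current): list=[14, 61, 4, 9, 1, 3] cursor@14
After 8 (next): list=[14, 61, 4, 9, 1, 3] cursor@61
After 9 (delete_current): list=[14, 4, 9, 1, 3] cursor@4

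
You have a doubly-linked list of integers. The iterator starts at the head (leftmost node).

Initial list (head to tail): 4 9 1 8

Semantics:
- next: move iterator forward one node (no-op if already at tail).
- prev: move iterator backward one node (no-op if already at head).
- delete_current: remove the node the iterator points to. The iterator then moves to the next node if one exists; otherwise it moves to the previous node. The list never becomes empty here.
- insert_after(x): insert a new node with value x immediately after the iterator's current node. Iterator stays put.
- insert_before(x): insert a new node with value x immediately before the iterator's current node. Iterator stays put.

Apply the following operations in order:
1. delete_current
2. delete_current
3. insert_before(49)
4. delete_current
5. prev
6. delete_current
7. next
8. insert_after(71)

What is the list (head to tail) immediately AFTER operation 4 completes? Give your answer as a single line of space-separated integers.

After 1 (delete_current): list=[9, 1, 8] cursor@9
After 2 (delete_current): list=[1, 8] cursor@1
After 3 (insert_before(49)): list=[49, 1, 8] cursor@1
After 4 (delete_current): list=[49, 8] cursor@8

Answer: 49 8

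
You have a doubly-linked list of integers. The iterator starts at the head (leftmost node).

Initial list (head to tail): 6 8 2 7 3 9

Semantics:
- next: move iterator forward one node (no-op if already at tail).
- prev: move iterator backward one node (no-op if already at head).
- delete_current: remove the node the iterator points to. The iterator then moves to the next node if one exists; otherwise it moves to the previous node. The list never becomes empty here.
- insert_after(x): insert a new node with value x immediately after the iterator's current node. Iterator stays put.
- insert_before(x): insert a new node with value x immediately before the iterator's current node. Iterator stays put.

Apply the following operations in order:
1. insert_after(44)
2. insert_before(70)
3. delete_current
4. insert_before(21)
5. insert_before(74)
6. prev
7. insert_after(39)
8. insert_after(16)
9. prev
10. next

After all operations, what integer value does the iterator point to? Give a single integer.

Answer: 74

Derivation:
After 1 (insert_after(44)): list=[6, 44, 8, 2, 7, 3, 9] cursor@6
After 2 (insert_before(70)): list=[70, 6, 44, 8, 2, 7, 3, 9] cursor@6
After 3 (delete_current): list=[70, 44, 8, 2, 7, 3, 9] cursor@44
After 4 (insert_before(21)): list=[70, 21, 44, 8, 2, 7, 3, 9] cursor@44
After 5 (insert_before(74)): list=[70, 21, 74, 44, 8, 2, 7, 3, 9] cursor@44
After 6 (prev): list=[70, 21, 74, 44, 8, 2, 7, 3, 9] cursor@74
After 7 (insert_after(39)): list=[70, 21, 74, 39, 44, 8, 2, 7, 3, 9] cursor@74
After 8 (insert_after(16)): list=[70, 21, 74, 16, 39, 44, 8, 2, 7, 3, 9] cursor@74
After 9 (prev): list=[70, 21, 74, 16, 39, 44, 8, 2, 7, 3, 9] cursor@21
After 10 (next): list=[70, 21, 74, 16, 39, 44, 8, 2, 7, 3, 9] cursor@74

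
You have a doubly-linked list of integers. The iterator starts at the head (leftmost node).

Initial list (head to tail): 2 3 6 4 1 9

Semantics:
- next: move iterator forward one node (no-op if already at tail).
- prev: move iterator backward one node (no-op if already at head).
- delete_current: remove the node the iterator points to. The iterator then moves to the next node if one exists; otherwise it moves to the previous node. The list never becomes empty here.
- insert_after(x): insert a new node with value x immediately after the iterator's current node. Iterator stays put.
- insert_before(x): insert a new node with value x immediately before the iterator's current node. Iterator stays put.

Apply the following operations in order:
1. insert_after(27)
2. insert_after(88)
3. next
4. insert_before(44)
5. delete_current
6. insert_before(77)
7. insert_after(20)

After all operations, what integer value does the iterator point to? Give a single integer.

Answer: 27

Derivation:
After 1 (insert_after(27)): list=[2, 27, 3, 6, 4, 1, 9] cursor@2
After 2 (insert_after(88)): list=[2, 88, 27, 3, 6, 4, 1, 9] cursor@2
After 3 (next): list=[2, 88, 27, 3, 6, 4, 1, 9] cursor@88
After 4 (insert_before(44)): list=[2, 44, 88, 27, 3, 6, 4, 1, 9] cursor@88
After 5 (delete_current): list=[2, 44, 27, 3, 6, 4, 1, 9] cursor@27
After 6 (insert_before(77)): list=[2, 44, 77, 27, 3, 6, 4, 1, 9] cursor@27
After 7 (insert_after(20)): list=[2, 44, 77, 27, 20, 3, 6, 4, 1, 9] cursor@27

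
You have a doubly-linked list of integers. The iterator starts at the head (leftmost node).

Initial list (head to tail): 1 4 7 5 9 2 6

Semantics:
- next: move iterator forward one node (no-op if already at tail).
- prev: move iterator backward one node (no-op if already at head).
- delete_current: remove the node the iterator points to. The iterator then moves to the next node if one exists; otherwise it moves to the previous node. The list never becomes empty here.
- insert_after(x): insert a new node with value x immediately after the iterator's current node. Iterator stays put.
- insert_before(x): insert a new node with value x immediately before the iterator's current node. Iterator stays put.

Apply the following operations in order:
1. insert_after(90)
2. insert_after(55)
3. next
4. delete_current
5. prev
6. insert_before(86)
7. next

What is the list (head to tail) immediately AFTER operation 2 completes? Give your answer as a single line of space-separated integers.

Answer: 1 55 90 4 7 5 9 2 6

Derivation:
After 1 (insert_after(90)): list=[1, 90, 4, 7, 5, 9, 2, 6] cursor@1
After 2 (insert_after(55)): list=[1, 55, 90, 4, 7, 5, 9, 2, 6] cursor@1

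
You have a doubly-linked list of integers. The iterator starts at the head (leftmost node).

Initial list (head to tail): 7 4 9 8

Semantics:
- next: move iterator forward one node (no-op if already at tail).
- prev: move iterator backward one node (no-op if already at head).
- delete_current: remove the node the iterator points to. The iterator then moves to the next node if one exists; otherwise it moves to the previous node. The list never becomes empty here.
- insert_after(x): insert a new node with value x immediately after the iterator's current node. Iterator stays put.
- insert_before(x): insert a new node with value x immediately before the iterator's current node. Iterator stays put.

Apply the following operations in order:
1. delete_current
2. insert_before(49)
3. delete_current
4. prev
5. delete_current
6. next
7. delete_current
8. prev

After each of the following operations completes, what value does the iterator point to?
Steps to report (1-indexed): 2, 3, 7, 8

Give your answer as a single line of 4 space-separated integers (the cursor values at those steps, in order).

After 1 (delete_current): list=[4, 9, 8] cursor@4
After 2 (insert_before(49)): list=[49, 4, 9, 8] cursor@4
After 3 (delete_current): list=[49, 9, 8] cursor@9
After 4 (prev): list=[49, 9, 8] cursor@49
After 5 (delete_current): list=[9, 8] cursor@9
After 6 (next): list=[9, 8] cursor@8
After 7 (delete_current): list=[9] cursor@9
After 8 (prev): list=[9] cursor@9

Answer: 4 9 9 9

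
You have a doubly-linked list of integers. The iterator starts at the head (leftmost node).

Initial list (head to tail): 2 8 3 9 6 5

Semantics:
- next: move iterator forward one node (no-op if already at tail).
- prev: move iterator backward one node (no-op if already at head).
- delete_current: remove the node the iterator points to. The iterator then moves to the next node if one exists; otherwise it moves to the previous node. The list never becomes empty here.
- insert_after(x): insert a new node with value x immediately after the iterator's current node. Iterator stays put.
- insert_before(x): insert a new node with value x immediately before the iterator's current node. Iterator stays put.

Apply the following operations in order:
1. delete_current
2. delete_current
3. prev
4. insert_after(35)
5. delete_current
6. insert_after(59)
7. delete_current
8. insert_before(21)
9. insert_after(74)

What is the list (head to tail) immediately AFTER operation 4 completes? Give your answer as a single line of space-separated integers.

After 1 (delete_current): list=[8, 3, 9, 6, 5] cursor@8
After 2 (delete_current): list=[3, 9, 6, 5] cursor@3
After 3 (prev): list=[3, 9, 6, 5] cursor@3
After 4 (insert_after(35)): list=[3, 35, 9, 6, 5] cursor@3

Answer: 3 35 9 6 5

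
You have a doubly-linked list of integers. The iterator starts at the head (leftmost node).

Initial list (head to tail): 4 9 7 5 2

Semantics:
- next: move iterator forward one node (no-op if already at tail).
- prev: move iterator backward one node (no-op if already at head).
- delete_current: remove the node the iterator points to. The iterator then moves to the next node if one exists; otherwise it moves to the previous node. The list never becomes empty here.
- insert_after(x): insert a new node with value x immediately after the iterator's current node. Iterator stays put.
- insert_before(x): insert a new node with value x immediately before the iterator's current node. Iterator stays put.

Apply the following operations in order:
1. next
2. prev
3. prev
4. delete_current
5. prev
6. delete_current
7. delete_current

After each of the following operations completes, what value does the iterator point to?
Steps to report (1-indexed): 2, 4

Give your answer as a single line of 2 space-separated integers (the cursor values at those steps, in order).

Answer: 4 9

Derivation:
After 1 (next): list=[4, 9, 7, 5, 2] cursor@9
After 2 (prev): list=[4, 9, 7, 5, 2] cursor@4
After 3 (prev): list=[4, 9, 7, 5, 2] cursor@4
After 4 (delete_current): list=[9, 7, 5, 2] cursor@9
After 5 (prev): list=[9, 7, 5, 2] cursor@9
After 6 (delete_current): list=[7, 5, 2] cursor@7
After 7 (delete_current): list=[5, 2] cursor@5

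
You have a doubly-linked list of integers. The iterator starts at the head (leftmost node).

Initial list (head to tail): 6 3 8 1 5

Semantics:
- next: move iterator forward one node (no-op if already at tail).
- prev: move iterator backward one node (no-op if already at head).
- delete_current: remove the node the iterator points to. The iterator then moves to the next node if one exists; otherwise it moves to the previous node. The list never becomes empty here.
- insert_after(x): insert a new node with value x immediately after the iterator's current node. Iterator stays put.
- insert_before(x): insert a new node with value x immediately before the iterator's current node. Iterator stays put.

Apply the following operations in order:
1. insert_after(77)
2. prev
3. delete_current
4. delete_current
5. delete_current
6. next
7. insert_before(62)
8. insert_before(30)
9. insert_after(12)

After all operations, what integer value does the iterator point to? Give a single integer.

After 1 (insert_after(77)): list=[6, 77, 3, 8, 1, 5] cursor@6
After 2 (prev): list=[6, 77, 3, 8, 1, 5] cursor@6
After 3 (delete_current): list=[77, 3, 8, 1, 5] cursor@77
After 4 (delete_current): list=[3, 8, 1, 5] cursor@3
After 5 (delete_current): list=[8, 1, 5] cursor@8
After 6 (next): list=[8, 1, 5] cursor@1
After 7 (insert_before(62)): list=[8, 62, 1, 5] cursor@1
After 8 (insert_before(30)): list=[8, 62, 30, 1, 5] cursor@1
After 9 (insert_after(12)): list=[8, 62, 30, 1, 12, 5] cursor@1

Answer: 1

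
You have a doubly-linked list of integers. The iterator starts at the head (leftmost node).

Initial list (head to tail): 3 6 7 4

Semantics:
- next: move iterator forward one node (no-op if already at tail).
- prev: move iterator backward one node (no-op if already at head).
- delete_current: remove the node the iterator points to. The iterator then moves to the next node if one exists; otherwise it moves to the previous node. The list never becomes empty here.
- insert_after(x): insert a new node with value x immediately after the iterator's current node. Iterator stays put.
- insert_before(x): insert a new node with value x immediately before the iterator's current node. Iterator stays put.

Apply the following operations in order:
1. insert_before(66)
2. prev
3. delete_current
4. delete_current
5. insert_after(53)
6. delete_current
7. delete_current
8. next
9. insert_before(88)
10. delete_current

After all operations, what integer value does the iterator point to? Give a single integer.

After 1 (insert_before(66)): list=[66, 3, 6, 7, 4] cursor@3
After 2 (prev): list=[66, 3, 6, 7, 4] cursor@66
After 3 (delete_current): list=[3, 6, 7, 4] cursor@3
After 4 (delete_current): list=[6, 7, 4] cursor@6
After 5 (insert_after(53)): list=[6, 53, 7, 4] cursor@6
After 6 (delete_current): list=[53, 7, 4] cursor@53
After 7 (delete_current): list=[7, 4] cursor@7
After 8 (next): list=[7, 4] cursor@4
After 9 (insert_before(88)): list=[7, 88, 4] cursor@4
After 10 (delete_current): list=[7, 88] cursor@88

Answer: 88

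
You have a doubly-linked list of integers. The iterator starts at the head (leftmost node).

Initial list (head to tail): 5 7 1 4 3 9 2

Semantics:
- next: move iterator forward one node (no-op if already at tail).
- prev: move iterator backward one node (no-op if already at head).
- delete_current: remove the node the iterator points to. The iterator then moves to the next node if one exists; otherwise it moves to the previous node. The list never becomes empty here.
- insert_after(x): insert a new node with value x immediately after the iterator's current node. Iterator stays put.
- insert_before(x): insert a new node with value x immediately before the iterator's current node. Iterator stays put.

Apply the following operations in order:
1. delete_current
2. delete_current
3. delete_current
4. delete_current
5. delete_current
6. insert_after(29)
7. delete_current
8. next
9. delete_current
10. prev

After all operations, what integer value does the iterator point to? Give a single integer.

Answer: 29

Derivation:
After 1 (delete_current): list=[7, 1, 4, 3, 9, 2] cursor@7
After 2 (delete_current): list=[1, 4, 3, 9, 2] cursor@1
After 3 (delete_current): list=[4, 3, 9, 2] cursor@4
After 4 (delete_current): list=[3, 9, 2] cursor@3
After 5 (delete_current): list=[9, 2] cursor@9
After 6 (insert_after(29)): list=[9, 29, 2] cursor@9
After 7 (delete_current): list=[29, 2] cursor@29
After 8 (next): list=[29, 2] cursor@2
After 9 (delete_current): list=[29] cursor@29
After 10 (prev): list=[29] cursor@29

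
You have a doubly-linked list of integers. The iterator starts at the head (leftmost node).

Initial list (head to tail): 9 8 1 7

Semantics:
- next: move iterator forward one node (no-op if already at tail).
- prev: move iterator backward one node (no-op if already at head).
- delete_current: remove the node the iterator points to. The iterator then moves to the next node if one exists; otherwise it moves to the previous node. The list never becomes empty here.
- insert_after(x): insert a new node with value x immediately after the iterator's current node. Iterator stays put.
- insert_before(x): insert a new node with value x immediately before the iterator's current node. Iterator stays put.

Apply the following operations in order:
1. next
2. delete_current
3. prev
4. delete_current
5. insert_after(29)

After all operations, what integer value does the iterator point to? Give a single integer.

After 1 (next): list=[9, 8, 1, 7] cursor@8
After 2 (delete_current): list=[9, 1, 7] cursor@1
After 3 (prev): list=[9, 1, 7] cursor@9
After 4 (delete_current): list=[1, 7] cursor@1
After 5 (insert_after(29)): list=[1, 29, 7] cursor@1

Answer: 1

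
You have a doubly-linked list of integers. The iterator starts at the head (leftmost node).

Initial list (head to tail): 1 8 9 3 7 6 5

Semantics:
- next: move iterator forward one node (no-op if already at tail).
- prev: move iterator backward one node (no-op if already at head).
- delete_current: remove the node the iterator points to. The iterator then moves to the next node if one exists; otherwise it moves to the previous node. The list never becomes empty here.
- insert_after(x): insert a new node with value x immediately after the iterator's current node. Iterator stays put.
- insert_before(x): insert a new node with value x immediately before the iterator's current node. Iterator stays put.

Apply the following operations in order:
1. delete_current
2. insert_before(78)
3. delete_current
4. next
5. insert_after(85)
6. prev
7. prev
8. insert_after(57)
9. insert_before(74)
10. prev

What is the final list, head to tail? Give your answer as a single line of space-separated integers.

Answer: 74 78 57 9 3 85 7 6 5

Derivation:
After 1 (delete_current): list=[8, 9, 3, 7, 6, 5] cursor@8
After 2 (insert_before(78)): list=[78, 8, 9, 3, 7, 6, 5] cursor@8
After 3 (delete_current): list=[78, 9, 3, 7, 6, 5] cursor@9
After 4 (next): list=[78, 9, 3, 7, 6, 5] cursor@3
After 5 (insert_after(85)): list=[78, 9, 3, 85, 7, 6, 5] cursor@3
After 6 (prev): list=[78, 9, 3, 85, 7, 6, 5] cursor@9
After 7 (prev): list=[78, 9, 3, 85, 7, 6, 5] cursor@78
After 8 (insert_after(57)): list=[78, 57, 9, 3, 85, 7, 6, 5] cursor@78
After 9 (insert_before(74)): list=[74, 78, 57, 9, 3, 85, 7, 6, 5] cursor@78
After 10 (prev): list=[74, 78, 57, 9, 3, 85, 7, 6, 5] cursor@74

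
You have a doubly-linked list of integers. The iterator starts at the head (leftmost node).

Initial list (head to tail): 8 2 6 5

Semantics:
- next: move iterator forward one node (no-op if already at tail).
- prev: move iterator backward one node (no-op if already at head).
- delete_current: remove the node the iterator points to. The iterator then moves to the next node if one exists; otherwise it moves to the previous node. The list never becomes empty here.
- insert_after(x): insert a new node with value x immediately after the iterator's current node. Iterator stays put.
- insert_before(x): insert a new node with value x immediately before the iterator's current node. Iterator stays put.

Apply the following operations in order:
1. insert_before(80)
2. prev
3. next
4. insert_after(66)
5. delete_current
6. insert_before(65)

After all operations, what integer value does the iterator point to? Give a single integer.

After 1 (insert_before(80)): list=[80, 8, 2, 6, 5] cursor@8
After 2 (prev): list=[80, 8, 2, 6, 5] cursor@80
After 3 (next): list=[80, 8, 2, 6, 5] cursor@8
After 4 (insert_after(66)): list=[80, 8, 66, 2, 6, 5] cursor@8
After 5 (delete_current): list=[80, 66, 2, 6, 5] cursor@66
After 6 (insert_before(65)): list=[80, 65, 66, 2, 6, 5] cursor@66

Answer: 66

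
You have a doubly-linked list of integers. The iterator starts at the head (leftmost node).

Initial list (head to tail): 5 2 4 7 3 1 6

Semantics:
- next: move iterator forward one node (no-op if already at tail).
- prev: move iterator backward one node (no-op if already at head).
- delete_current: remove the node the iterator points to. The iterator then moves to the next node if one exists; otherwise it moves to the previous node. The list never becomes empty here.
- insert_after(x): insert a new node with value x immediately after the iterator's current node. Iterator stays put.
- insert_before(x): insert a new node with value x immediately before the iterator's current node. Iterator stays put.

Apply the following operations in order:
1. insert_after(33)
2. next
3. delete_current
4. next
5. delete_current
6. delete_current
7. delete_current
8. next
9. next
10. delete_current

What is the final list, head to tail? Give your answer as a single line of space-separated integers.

After 1 (insert_after(33)): list=[5, 33, 2, 4, 7, 3, 1, 6] cursor@5
After 2 (next): list=[5, 33, 2, 4, 7, 3, 1, 6] cursor@33
After 3 (delete_current): list=[5, 2, 4, 7, 3, 1, 6] cursor@2
After 4 (next): list=[5, 2, 4, 7, 3, 1, 6] cursor@4
After 5 (delete_current): list=[5, 2, 7, 3, 1, 6] cursor@7
After 6 (delete_current): list=[5, 2, 3, 1, 6] cursor@3
After 7 (delete_current): list=[5, 2, 1, 6] cursor@1
After 8 (next): list=[5, 2, 1, 6] cursor@6
After 9 (next): list=[5, 2, 1, 6] cursor@6
After 10 (delete_current): list=[5, 2, 1] cursor@1

Answer: 5 2 1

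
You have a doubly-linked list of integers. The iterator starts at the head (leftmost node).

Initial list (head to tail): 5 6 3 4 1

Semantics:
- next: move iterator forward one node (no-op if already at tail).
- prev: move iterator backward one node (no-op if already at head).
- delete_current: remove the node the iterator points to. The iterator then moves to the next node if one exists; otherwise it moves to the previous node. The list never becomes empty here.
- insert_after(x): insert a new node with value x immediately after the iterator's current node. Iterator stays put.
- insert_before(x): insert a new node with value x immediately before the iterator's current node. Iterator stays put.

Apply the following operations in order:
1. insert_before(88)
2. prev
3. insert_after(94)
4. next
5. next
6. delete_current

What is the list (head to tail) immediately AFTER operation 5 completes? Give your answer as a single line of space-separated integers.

Answer: 88 94 5 6 3 4 1

Derivation:
After 1 (insert_before(88)): list=[88, 5, 6, 3, 4, 1] cursor@5
After 2 (prev): list=[88, 5, 6, 3, 4, 1] cursor@88
After 3 (insert_after(94)): list=[88, 94, 5, 6, 3, 4, 1] cursor@88
After 4 (next): list=[88, 94, 5, 6, 3, 4, 1] cursor@94
After 5 (next): list=[88, 94, 5, 6, 3, 4, 1] cursor@5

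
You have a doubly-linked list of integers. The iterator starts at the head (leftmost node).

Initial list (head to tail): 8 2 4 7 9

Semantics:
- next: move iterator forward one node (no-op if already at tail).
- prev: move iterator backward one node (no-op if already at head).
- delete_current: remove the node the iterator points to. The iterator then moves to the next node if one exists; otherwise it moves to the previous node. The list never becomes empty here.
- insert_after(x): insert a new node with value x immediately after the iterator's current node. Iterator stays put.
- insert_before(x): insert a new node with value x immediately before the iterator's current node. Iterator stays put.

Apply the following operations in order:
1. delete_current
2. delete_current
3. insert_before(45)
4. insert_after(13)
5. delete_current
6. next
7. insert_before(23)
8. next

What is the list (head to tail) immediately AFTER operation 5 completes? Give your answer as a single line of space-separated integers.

After 1 (delete_current): list=[2, 4, 7, 9] cursor@2
After 2 (delete_current): list=[4, 7, 9] cursor@4
After 3 (insert_before(45)): list=[45, 4, 7, 9] cursor@4
After 4 (insert_after(13)): list=[45, 4, 13, 7, 9] cursor@4
After 5 (delete_current): list=[45, 13, 7, 9] cursor@13

Answer: 45 13 7 9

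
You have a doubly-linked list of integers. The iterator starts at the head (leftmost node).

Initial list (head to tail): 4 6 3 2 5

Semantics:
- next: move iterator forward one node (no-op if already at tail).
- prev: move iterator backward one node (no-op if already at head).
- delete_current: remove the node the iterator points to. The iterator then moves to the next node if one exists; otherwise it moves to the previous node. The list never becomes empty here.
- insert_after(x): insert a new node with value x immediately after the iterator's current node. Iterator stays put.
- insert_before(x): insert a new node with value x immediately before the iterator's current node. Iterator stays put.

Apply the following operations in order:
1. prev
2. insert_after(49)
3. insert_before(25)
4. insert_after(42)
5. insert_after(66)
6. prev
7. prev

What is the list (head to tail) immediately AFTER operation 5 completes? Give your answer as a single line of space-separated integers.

Answer: 25 4 66 42 49 6 3 2 5

Derivation:
After 1 (prev): list=[4, 6, 3, 2, 5] cursor@4
After 2 (insert_after(49)): list=[4, 49, 6, 3, 2, 5] cursor@4
After 3 (insert_before(25)): list=[25, 4, 49, 6, 3, 2, 5] cursor@4
After 4 (insert_after(42)): list=[25, 4, 42, 49, 6, 3, 2, 5] cursor@4
After 5 (insert_after(66)): list=[25, 4, 66, 42, 49, 6, 3, 2, 5] cursor@4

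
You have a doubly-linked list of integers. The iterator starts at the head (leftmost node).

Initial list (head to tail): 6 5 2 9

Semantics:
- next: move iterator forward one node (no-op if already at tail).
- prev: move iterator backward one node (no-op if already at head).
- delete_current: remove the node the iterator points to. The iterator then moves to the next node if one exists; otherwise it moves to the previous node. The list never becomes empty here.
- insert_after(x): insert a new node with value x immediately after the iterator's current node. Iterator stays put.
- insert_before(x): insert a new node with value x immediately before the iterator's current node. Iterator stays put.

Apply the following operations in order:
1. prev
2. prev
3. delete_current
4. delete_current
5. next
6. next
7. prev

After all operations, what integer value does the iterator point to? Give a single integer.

Answer: 2

Derivation:
After 1 (prev): list=[6, 5, 2, 9] cursor@6
After 2 (prev): list=[6, 5, 2, 9] cursor@6
After 3 (delete_current): list=[5, 2, 9] cursor@5
After 4 (delete_current): list=[2, 9] cursor@2
After 5 (next): list=[2, 9] cursor@9
After 6 (next): list=[2, 9] cursor@9
After 7 (prev): list=[2, 9] cursor@2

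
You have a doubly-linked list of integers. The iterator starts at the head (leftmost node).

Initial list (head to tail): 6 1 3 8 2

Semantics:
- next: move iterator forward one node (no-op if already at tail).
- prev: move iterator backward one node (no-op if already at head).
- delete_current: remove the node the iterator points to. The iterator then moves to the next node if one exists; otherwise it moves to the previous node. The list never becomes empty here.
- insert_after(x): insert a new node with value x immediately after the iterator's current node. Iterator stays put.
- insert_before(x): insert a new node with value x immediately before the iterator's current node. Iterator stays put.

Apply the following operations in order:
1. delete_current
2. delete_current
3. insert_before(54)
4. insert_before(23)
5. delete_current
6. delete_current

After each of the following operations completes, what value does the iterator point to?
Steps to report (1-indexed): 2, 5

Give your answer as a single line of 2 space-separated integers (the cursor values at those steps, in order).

After 1 (delete_current): list=[1, 3, 8, 2] cursor@1
After 2 (delete_current): list=[3, 8, 2] cursor@3
After 3 (insert_before(54)): list=[54, 3, 8, 2] cursor@3
After 4 (insert_before(23)): list=[54, 23, 3, 8, 2] cursor@3
After 5 (delete_current): list=[54, 23, 8, 2] cursor@8
After 6 (delete_current): list=[54, 23, 2] cursor@2

Answer: 3 8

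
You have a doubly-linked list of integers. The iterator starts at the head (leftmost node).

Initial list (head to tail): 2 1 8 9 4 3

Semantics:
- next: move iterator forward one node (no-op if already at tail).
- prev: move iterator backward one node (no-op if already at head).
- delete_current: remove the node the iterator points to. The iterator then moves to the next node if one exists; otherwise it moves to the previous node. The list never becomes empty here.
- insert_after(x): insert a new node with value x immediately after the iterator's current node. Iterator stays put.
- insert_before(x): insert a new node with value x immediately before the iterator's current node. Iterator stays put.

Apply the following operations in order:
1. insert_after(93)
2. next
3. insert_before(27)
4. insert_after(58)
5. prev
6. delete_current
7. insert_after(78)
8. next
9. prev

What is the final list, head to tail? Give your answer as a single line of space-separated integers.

After 1 (insert_after(93)): list=[2, 93, 1, 8, 9, 4, 3] cursor@2
After 2 (next): list=[2, 93, 1, 8, 9, 4, 3] cursor@93
After 3 (insert_before(27)): list=[2, 27, 93, 1, 8, 9, 4, 3] cursor@93
After 4 (insert_after(58)): list=[2, 27, 93, 58, 1, 8, 9, 4, 3] cursor@93
After 5 (prev): list=[2, 27, 93, 58, 1, 8, 9, 4, 3] cursor@27
After 6 (delete_current): list=[2, 93, 58, 1, 8, 9, 4, 3] cursor@93
After 7 (insert_after(78)): list=[2, 93, 78, 58, 1, 8, 9, 4, 3] cursor@93
After 8 (next): list=[2, 93, 78, 58, 1, 8, 9, 4, 3] cursor@78
After 9 (prev): list=[2, 93, 78, 58, 1, 8, 9, 4, 3] cursor@93

Answer: 2 93 78 58 1 8 9 4 3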